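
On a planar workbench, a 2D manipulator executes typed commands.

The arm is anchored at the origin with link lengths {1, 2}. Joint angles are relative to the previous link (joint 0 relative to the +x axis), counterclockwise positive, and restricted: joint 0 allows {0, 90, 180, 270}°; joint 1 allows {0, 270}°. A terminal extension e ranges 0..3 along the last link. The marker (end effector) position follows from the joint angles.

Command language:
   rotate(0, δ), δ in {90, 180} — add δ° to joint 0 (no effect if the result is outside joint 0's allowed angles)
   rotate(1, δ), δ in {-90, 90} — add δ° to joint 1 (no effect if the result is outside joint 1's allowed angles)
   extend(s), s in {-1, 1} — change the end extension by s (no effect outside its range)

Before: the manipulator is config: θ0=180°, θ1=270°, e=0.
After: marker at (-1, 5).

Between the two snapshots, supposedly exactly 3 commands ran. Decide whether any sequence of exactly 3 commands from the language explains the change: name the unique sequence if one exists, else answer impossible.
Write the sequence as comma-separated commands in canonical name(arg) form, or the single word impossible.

extend(1), extend(1), extend(1)

from: config: θ0=180°, θ1=270°, e=0
step 1 (extend(1)): config: θ0=180°, θ1=270°, e=1
step 2 (extend(1)): config: θ0=180°, θ1=270°, e=2
step 3 (extend(1)): config: θ0=180°, θ1=270°, e=3
uniquely the one of 216 3-step routes that fits.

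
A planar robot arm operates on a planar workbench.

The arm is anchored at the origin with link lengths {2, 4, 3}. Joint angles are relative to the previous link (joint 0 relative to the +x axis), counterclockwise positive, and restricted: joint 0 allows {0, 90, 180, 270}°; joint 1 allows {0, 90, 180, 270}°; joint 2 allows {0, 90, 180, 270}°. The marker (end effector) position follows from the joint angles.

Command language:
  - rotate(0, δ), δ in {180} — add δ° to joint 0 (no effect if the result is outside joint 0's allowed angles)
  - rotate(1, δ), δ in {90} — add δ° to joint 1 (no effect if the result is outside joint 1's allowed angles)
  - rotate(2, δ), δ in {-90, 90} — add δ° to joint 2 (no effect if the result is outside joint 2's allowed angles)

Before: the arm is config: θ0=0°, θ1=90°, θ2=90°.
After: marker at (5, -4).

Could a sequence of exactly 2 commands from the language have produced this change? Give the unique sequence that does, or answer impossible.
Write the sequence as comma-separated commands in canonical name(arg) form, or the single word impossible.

rotate(1, 90), rotate(1, 90)

initial: config: θ0=0°, θ1=90°, θ2=90°
t=1 rotate(1, 90) ⇒ config: θ0=0°, θ1=180°, θ2=90°
t=2 rotate(1, 90) ⇒ config: θ0=0°, θ1=270°, θ2=90°
all 16 alternatives checked — unique.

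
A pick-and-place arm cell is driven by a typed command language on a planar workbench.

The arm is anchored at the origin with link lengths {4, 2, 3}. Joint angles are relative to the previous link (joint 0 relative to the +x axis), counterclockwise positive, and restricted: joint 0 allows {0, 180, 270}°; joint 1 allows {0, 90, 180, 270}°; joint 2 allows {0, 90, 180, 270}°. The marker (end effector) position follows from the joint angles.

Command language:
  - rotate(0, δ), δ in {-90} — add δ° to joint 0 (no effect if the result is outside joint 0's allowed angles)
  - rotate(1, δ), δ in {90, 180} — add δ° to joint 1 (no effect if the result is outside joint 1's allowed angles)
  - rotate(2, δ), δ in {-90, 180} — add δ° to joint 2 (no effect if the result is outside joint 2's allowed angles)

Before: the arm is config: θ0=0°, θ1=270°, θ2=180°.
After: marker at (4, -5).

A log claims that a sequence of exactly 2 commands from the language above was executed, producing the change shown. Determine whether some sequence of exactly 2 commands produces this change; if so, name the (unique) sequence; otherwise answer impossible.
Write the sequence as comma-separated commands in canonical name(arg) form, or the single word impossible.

t0: config: θ0=0°, θ1=270°, θ2=180°
t=1 rotate(2, -90) ⇒ config: θ0=0°, θ1=270°, θ2=90°
t=2 rotate(2, -90) ⇒ config: θ0=0°, θ1=270°, θ2=0°
no other 2-command option fits: unique.

rotate(2, -90), rotate(2, -90)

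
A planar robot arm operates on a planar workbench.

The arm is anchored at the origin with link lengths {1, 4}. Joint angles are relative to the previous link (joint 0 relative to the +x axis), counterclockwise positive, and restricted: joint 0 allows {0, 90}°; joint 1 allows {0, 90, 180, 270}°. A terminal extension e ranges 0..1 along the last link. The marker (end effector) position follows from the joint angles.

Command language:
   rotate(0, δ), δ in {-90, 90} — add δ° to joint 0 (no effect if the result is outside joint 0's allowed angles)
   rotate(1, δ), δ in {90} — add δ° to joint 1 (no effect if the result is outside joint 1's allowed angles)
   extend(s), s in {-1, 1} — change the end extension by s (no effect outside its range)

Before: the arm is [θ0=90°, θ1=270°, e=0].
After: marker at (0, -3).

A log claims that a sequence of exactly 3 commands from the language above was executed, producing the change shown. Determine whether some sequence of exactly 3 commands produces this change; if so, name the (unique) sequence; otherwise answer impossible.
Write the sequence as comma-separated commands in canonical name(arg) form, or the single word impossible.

initial: [θ0=90°, θ1=270°, e=0]
[1] after rotate(1, 90): [θ0=90°, θ1=0°, e=0]
[2] after rotate(1, 90): [θ0=90°, θ1=90°, e=0]
[3] after rotate(1, 90): [θ0=90°, θ1=180°, e=0]
no other 3-command option fits: unique.

rotate(1, 90), rotate(1, 90), rotate(1, 90)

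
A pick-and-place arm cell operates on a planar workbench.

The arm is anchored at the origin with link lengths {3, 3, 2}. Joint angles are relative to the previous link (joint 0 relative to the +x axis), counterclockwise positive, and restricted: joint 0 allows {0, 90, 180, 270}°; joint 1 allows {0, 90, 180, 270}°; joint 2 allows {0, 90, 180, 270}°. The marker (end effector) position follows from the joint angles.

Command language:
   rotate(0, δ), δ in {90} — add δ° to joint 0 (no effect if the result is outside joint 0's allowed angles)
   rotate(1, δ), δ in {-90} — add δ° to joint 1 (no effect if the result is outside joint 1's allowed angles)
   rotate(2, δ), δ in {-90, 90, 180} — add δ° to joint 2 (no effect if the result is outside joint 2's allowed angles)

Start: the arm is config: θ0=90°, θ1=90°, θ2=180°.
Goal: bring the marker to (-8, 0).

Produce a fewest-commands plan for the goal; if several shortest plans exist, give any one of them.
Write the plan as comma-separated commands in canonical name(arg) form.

rotate(2, 180), rotate(0, 90), rotate(1, -90)

initial: config: θ0=90°, θ1=90°, θ2=180°
[1] after rotate(2, 180): config: θ0=90°, θ1=90°, θ2=0°
[2] after rotate(0, 90): config: θ0=180°, θ1=90°, θ2=0°
[3] after rotate(1, -90): config: θ0=180°, θ1=0°, θ2=0°
minimal: 3 command(s), checked below 3.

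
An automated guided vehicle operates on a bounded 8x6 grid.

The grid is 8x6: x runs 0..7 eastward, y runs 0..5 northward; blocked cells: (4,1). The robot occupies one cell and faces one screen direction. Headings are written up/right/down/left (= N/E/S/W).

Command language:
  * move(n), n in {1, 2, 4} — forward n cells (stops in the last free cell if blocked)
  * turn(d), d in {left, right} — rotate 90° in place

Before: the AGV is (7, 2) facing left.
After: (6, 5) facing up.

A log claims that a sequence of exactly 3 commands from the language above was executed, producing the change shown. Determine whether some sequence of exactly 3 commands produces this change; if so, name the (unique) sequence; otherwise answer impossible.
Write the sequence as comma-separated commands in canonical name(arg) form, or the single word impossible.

move(1), turn(right), move(4)

key: move(4) runs into the grid edge before its full distance
begin: (7, 2) facing left
t=1 move(1) ⇒ (6, 2) facing left
t=2 turn(right) ⇒ (6, 2) facing up
t=3 move(4) ⇒ (6, 5) facing up
all 125 alternatives checked — unique.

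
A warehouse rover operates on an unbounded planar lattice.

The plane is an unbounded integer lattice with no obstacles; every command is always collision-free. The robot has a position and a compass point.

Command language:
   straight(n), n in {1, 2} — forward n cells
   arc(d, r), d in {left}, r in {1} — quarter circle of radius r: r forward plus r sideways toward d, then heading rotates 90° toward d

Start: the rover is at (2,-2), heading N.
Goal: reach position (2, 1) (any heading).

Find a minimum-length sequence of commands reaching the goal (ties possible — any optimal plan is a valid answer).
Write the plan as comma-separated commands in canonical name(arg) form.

from: at (2,-2), heading N
step 1 (straight(2)): at (2,0), heading N
step 2 (straight(1)): at (2,1), heading N
no 1-step plan works, so 2 is optimal.

straight(2), straight(1)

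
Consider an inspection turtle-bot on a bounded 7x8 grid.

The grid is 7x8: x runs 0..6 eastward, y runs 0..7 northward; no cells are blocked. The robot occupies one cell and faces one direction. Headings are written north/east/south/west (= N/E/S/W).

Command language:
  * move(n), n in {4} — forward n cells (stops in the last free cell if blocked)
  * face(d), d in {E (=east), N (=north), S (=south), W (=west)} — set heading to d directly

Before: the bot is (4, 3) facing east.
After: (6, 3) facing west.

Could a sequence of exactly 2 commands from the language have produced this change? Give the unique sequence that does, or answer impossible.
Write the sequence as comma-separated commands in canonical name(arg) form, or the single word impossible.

move(4), face(W)

key: cell and facing (now W) both changed — the 2 commands mix motion and turning
begin: (4, 3) facing east
step 1 (move(4)): (6, 3) facing east
step 2 (face(W)): (6, 3) facing west
all 25 alternatives checked — unique.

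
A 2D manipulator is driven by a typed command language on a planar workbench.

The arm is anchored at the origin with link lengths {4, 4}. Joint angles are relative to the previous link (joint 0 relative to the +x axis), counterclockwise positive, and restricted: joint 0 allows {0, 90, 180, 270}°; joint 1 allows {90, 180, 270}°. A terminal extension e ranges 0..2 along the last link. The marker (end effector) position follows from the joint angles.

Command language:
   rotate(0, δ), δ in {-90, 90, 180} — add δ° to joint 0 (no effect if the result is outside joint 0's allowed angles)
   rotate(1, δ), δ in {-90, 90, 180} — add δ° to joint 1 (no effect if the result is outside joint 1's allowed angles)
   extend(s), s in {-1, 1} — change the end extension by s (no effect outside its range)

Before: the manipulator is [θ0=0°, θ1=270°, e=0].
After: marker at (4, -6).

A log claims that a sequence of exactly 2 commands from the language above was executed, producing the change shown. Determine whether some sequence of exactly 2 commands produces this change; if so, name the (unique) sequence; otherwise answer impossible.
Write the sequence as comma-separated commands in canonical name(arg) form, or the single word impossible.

from: [θ0=0°, θ1=270°, e=0]
1. extend(1) → [θ0=0°, θ1=270°, e=1]
2. extend(1) → [θ0=0°, θ1=270°, e=2]
uniquely the one of 64 2-step routes that fits.

extend(1), extend(1)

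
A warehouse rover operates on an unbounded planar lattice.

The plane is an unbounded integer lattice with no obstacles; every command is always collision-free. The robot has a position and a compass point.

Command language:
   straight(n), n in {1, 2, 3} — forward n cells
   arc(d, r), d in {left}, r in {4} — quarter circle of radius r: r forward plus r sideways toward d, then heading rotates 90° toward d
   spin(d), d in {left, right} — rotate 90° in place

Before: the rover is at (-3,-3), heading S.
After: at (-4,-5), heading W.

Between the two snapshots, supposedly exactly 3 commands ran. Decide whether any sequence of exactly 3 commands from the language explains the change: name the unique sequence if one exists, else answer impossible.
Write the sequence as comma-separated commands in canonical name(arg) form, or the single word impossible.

straight(2), spin(right), straight(1)

key: position moved to (-4,-5) AND the heading swung to W — translation plus rotation needed
begin: at (-3,-3), heading S
step 1 (straight(2)): at (-3,-5), heading S
step 2 (spin(right)): at (-3,-5), heading W
step 3 (straight(1)): at (-4,-5), heading W
uniquely the one of 216 3-step routes that fits.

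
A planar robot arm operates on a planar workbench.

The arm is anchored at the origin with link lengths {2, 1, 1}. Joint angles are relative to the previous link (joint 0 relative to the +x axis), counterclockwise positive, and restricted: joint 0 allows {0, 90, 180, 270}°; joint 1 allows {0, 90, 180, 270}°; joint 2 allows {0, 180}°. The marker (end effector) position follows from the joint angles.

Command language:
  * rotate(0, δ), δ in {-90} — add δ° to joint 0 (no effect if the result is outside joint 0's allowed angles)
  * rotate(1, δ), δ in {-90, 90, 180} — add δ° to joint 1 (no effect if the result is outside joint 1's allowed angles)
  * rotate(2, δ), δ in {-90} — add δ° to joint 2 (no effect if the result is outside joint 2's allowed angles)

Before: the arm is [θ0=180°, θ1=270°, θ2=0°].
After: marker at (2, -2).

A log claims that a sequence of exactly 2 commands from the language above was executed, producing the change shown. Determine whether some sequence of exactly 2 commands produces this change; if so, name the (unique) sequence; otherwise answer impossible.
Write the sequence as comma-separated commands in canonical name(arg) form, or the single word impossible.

start: [θ0=180°, θ1=270°, θ2=0°]
t=1 rotate(0, -90) ⇒ [θ0=90°, θ1=270°, θ2=0°]
t=2 rotate(0, -90) ⇒ [θ0=0°, θ1=270°, θ2=0°]
no other 2-command option fits: unique.

rotate(0, -90), rotate(0, -90)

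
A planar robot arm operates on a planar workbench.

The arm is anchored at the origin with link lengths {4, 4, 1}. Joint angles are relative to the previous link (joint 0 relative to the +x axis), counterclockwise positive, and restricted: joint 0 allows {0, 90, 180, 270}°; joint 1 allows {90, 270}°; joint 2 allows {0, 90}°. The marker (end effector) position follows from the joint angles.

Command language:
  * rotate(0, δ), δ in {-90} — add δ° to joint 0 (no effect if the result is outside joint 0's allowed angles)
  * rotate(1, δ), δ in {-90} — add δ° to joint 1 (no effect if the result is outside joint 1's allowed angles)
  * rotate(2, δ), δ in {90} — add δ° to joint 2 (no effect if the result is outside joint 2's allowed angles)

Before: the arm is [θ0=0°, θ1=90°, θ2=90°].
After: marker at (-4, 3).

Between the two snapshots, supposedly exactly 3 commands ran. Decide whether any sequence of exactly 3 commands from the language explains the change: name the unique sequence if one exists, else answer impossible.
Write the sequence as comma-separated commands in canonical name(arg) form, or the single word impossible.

from: [θ0=0°, θ1=90°, θ2=90°]
step 1 (rotate(0, -90)): [θ0=270°, θ1=90°, θ2=90°]
step 2 (rotate(0, -90)): [θ0=180°, θ1=90°, θ2=90°]
step 3 (rotate(0, -90)): [θ0=90°, θ1=90°, θ2=90°]
no rival 3-sequence matches.

rotate(0, -90), rotate(0, -90), rotate(0, -90)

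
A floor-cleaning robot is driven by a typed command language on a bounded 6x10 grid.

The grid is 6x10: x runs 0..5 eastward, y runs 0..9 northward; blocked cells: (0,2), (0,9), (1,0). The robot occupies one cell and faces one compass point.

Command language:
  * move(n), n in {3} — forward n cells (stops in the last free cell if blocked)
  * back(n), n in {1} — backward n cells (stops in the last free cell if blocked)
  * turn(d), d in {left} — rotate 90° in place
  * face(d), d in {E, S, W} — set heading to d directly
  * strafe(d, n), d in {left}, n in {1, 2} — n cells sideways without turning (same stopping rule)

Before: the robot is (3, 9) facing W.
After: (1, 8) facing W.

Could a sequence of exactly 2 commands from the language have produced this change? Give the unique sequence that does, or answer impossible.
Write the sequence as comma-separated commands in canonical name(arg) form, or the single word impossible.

move(3), strafe(left, 1)

key: running strafe(left, 1) before move(3) would end elsewhere — order is forced
start: (3, 9) facing W
1. move(3) → (1, 9) facing W
2. strafe(left, 1) → (1, 8) facing W
no other 2-command option fits: unique.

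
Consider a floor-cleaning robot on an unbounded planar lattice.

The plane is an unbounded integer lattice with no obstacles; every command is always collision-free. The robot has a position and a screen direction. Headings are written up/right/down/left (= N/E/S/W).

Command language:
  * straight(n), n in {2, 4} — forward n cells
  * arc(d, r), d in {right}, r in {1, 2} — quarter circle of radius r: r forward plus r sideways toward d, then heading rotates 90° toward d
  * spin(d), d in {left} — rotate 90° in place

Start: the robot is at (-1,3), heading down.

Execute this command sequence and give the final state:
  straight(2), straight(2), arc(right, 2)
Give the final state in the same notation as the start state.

at (-3,-3), heading left

start: at (-1,3), heading down
t=1 straight(2) ⇒ at (-1,1), heading down
t=2 straight(2) ⇒ at (-1,-1), heading down
t=3 arc(right, 2) ⇒ at (-3,-3), heading left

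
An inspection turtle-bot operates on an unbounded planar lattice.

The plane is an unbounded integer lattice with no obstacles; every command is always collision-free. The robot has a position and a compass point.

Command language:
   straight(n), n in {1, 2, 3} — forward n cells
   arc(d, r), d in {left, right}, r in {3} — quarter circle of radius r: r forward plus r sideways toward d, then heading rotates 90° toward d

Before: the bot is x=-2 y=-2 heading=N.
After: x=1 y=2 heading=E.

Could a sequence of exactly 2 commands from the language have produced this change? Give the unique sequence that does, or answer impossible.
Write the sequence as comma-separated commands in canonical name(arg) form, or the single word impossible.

key: running arc(right, 3) before straight(1) would end elsewhere — order is forced
initial: x=-2 y=-2 heading=N
step 1 (straight(1)): x=-2 y=-1 heading=N
step 2 (arc(right, 3)): x=1 y=2 heading=E
no rival 2-sequence matches.

straight(1), arc(right, 3)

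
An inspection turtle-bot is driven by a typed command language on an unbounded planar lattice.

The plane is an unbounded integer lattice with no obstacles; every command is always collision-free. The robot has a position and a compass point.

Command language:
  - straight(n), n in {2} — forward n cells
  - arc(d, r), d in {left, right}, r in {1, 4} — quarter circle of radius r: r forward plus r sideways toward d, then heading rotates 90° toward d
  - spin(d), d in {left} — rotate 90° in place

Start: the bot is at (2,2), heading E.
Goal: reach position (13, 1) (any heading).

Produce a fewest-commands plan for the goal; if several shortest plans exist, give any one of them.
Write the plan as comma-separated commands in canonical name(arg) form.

arc(right, 1), arc(left, 4), straight(2), arc(left, 4)

initial: at (2,2), heading E
step 1 (arc(right, 1)): at (3,1), heading S
step 2 (arc(left, 4)): at (7,-3), heading E
step 3 (straight(2)): at (9,-3), heading E
step 4 (arc(left, 4)): at (13,1), heading N
nothing shorter than 4 reaches the goal.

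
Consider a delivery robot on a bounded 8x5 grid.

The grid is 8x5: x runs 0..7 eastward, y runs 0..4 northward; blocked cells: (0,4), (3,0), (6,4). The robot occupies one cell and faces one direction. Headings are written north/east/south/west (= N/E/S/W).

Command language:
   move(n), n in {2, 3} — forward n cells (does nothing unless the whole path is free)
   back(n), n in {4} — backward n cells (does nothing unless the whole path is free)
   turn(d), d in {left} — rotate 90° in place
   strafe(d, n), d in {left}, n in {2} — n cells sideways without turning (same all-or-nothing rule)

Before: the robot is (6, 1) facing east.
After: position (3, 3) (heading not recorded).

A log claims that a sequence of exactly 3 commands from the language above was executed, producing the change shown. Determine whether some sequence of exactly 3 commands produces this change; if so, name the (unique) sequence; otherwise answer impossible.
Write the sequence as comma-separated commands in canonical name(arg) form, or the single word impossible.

no 3-step route produces this change.

impossible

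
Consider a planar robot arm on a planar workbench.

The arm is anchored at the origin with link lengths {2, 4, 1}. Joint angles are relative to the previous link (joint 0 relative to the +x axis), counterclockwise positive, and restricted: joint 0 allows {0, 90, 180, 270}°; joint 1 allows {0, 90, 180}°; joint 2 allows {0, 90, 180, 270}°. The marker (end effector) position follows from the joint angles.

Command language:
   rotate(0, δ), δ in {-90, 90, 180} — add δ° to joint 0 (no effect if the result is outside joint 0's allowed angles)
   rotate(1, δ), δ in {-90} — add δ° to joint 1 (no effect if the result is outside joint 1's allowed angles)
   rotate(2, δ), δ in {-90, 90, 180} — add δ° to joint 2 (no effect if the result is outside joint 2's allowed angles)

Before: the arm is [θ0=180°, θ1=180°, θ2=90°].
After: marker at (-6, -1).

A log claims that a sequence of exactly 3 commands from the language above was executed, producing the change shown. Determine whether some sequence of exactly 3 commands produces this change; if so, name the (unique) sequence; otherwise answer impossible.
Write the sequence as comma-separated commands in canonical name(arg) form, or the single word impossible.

from: [θ0=180°, θ1=180°, θ2=90°]
[1] after rotate(1, -90): [θ0=180°, θ1=90°, θ2=90°]
[2] after rotate(1, -90): [θ0=180°, θ1=0°, θ2=90°]
[3] after rotate(1, -90): [θ0=180°, θ1=0°, θ2=90°]
no other 3-command option fits: unique.

rotate(1, -90), rotate(1, -90), rotate(1, -90)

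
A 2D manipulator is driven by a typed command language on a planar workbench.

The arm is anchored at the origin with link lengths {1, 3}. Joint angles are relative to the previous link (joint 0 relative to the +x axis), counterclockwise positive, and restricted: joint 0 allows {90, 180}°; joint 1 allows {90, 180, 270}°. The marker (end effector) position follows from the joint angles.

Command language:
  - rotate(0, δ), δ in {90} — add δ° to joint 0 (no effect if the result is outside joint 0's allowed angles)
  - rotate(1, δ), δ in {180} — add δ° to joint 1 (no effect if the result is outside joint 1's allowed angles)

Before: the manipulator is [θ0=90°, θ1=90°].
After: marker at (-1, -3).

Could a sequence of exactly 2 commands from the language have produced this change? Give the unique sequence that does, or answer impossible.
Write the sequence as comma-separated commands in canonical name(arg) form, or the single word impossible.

rotate(0, 90), rotate(0, 90)

begin: [θ0=90°, θ1=90°]
1. rotate(0, 90) → [θ0=180°, θ1=90°]
2. rotate(0, 90) → [θ0=180°, θ1=90°]
all 4 alternatives checked — unique.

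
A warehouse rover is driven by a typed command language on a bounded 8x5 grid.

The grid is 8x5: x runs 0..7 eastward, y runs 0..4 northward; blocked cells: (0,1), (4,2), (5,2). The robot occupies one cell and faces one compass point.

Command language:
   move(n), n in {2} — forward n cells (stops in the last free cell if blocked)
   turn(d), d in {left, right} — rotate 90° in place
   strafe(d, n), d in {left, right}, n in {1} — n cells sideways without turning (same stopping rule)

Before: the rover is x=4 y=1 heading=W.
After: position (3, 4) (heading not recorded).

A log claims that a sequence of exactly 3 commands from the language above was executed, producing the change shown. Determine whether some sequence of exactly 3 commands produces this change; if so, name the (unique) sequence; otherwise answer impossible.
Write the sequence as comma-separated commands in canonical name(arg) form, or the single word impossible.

every 3-command combo misses the target.

impossible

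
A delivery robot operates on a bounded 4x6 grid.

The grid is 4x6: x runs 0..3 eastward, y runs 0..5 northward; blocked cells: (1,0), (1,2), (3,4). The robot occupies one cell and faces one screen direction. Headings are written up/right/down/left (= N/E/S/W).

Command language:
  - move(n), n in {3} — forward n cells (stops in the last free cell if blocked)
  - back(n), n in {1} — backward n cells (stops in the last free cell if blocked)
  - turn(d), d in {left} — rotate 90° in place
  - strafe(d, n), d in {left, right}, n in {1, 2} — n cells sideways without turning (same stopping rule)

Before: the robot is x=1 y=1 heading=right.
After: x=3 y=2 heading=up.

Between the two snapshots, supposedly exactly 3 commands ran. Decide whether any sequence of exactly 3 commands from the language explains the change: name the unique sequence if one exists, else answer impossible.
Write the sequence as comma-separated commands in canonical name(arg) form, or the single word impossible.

key: order matters: swapping move(3) and turn(left) lands elsewhere
begin: x=1 y=1 heading=right
1. move(3) → x=3 y=1 heading=right
2. strafe(left, 1) → x=3 y=2 heading=right
3. turn(left) → x=3 y=2 heading=up
uniquely the one of 343 3-step routes that fits.

move(3), strafe(left, 1), turn(left)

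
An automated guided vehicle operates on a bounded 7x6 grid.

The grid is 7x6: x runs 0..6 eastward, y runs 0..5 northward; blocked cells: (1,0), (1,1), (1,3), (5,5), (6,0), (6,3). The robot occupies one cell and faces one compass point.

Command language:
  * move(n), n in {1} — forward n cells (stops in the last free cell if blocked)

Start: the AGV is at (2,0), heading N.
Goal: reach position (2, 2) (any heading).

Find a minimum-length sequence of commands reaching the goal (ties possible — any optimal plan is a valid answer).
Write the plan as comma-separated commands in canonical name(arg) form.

move(1), move(1)

t0: at (2,0), heading N
t=1 move(1) ⇒ at (2,1), heading N
t=2 move(1) ⇒ at (2,2), heading N
minimal: 2 command(s), checked below 2.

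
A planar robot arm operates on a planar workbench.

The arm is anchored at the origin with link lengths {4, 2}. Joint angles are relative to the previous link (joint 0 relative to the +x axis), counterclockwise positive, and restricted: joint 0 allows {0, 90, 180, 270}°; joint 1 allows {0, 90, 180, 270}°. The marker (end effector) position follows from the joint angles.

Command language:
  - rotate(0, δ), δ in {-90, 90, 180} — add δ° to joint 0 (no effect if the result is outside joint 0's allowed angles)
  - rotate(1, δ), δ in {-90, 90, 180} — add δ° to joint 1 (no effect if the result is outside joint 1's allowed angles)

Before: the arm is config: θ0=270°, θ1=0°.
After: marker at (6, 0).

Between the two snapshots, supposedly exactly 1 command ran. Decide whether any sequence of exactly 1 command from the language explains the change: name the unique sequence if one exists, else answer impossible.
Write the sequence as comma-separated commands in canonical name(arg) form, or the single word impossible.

rotate(0, 90)

begin: config: θ0=270°, θ1=0°
step 1 (rotate(0, 90)): config: θ0=0°, θ1=0°
all 6 alternatives checked — unique.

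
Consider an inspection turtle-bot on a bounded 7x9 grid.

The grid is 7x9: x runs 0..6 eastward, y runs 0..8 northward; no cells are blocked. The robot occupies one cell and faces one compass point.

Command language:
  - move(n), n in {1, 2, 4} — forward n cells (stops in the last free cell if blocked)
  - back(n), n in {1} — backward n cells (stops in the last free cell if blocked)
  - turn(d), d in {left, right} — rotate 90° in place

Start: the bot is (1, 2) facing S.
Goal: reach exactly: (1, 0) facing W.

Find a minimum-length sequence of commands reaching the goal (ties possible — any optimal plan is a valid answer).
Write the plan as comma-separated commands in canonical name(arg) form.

move(4), turn(right)

begin: (1, 2) facing S
t=1 move(4) ⇒ (1, 0) facing S
t=2 turn(right) ⇒ (1, 0) facing W
minimal: 2 command(s), checked below 2.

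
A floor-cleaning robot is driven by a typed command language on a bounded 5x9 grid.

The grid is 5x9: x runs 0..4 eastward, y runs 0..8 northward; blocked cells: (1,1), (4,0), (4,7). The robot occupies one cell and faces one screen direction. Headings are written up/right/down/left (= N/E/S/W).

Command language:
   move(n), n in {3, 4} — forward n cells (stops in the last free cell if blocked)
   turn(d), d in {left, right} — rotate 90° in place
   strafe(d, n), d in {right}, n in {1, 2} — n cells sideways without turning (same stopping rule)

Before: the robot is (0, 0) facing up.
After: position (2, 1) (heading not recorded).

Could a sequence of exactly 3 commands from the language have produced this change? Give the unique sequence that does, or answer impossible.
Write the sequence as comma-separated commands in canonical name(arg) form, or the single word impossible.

strafe(right, 2), turn(left), strafe(right, 1)

key: running strafe(right, 1) before strafe(right, 2) would end elsewhere — order is forced
start: (0, 0) facing up
1. strafe(right, 2) → (2, 0) facing up
2. turn(left) → (2, 0) facing left
3. strafe(right, 1) → (2, 1) facing left
all 216 alternatives checked — unique.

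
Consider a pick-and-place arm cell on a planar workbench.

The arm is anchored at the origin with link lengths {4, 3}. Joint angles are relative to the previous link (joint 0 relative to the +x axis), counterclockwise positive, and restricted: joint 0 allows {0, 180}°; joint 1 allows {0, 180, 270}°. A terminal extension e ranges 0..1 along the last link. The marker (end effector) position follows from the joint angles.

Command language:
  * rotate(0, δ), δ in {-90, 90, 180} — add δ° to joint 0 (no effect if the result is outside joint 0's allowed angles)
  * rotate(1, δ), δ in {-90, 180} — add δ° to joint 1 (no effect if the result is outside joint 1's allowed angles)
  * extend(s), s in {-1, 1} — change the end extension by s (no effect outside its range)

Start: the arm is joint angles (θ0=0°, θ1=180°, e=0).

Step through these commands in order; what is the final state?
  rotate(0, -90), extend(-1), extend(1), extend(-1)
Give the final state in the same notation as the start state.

joint angles (θ0=0°, θ1=180°, e=0)

initial: joint angles (θ0=0°, θ1=180°, e=0)
step 1 (rotate(0, -90)): joint angles (θ0=0°, θ1=180°, e=0)
step 2 (extend(-1)): joint angles (θ0=0°, θ1=180°, e=0)
step 3 (extend(1)): joint angles (θ0=0°, θ1=180°, e=1)
step 4 (extend(-1)): joint angles (θ0=0°, θ1=180°, e=0)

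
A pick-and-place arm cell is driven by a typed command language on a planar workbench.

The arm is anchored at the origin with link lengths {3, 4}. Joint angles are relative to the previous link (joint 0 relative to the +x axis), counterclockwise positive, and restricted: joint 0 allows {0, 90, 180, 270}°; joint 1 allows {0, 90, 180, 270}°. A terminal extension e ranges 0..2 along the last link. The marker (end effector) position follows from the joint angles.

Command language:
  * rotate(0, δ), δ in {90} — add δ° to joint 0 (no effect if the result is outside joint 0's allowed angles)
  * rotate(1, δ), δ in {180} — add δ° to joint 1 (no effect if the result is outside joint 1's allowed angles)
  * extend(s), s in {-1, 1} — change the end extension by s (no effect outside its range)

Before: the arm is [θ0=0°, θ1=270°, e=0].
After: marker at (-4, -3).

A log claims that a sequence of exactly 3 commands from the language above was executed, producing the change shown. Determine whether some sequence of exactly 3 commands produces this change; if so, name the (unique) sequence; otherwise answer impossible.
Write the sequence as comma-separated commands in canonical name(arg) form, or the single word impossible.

start: [θ0=0°, θ1=270°, e=0]
[1] after rotate(0, 90): [θ0=90°, θ1=270°, e=0]
[2] after rotate(0, 90): [θ0=180°, θ1=270°, e=0]
[3] after rotate(0, 90): [θ0=270°, θ1=270°, e=0]
no other 3-command option fits: unique.

rotate(0, 90), rotate(0, 90), rotate(0, 90)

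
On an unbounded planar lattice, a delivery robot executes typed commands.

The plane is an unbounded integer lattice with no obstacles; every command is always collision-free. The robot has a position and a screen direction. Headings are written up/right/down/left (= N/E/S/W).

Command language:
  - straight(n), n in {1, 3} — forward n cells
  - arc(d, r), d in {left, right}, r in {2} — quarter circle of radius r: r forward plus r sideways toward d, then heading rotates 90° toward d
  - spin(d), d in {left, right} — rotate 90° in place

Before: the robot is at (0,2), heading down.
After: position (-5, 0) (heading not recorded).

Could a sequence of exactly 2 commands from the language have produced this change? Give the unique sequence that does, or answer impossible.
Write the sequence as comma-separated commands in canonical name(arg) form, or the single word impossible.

arc(right, 2), straight(3)

key: running straight(3) before arc(right, 2) would end elsewhere — order is forced
t0: at (0,2), heading down
1. arc(right, 2) → at (-2,0), heading left
2. straight(3) → at (-5,0), heading left
no other 2-command option fits: unique.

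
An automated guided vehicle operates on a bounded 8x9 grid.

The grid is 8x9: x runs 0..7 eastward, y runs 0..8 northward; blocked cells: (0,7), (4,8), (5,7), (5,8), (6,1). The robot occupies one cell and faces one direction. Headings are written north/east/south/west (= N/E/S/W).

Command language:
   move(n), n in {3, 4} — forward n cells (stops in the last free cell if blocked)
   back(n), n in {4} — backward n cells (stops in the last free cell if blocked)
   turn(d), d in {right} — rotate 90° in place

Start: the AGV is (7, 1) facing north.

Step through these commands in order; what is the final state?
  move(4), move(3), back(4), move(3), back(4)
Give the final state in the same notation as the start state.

(7, 3) facing north

start: (7, 1) facing north
t=1 move(4) ⇒ (7, 5) facing north
t=2 move(3) ⇒ (7, 8) facing north
t=3 back(4) ⇒ (7, 4) facing north
t=4 move(3) ⇒ (7, 7) facing north
t=5 back(4) ⇒ (7, 3) facing north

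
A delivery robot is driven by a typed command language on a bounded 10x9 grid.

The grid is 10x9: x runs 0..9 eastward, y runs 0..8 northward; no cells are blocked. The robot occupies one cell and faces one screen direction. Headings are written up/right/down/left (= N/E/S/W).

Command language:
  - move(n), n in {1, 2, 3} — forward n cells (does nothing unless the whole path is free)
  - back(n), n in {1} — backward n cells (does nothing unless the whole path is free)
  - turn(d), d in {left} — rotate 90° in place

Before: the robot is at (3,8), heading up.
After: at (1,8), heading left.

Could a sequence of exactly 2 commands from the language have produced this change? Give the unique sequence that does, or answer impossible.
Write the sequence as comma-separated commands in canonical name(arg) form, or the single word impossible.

turn(left), move(2)

key: order matters: swapping turn(left) and move(2) lands elsewhere
initial: at (3,8), heading up
[1] after turn(left): at (3,8), heading left
[2] after move(2): at (1,8), heading left
uniquely the one of 25 2-step routes that fits.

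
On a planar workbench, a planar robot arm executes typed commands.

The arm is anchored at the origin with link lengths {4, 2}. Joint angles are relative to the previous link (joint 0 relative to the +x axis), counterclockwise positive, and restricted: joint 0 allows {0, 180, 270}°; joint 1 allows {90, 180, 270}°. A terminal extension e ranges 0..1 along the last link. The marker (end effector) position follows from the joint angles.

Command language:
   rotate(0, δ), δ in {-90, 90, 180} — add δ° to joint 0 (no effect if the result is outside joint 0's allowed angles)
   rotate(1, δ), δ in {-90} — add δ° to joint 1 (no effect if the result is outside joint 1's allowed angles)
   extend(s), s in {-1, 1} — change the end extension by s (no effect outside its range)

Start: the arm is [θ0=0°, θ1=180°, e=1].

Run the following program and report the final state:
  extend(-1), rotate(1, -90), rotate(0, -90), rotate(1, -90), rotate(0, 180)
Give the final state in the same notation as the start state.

begin: [θ0=0°, θ1=180°, e=1]
1. extend(-1) → [θ0=0°, θ1=180°, e=0]
2. rotate(1, -90) → [θ0=0°, θ1=90°, e=0]
3. rotate(0, -90) → [θ0=270°, θ1=90°, e=0]
4. rotate(1, -90) → [θ0=270°, θ1=90°, e=0]
5. rotate(0, 180) → [θ0=270°, θ1=90°, e=0]

[θ0=270°, θ1=90°, e=0]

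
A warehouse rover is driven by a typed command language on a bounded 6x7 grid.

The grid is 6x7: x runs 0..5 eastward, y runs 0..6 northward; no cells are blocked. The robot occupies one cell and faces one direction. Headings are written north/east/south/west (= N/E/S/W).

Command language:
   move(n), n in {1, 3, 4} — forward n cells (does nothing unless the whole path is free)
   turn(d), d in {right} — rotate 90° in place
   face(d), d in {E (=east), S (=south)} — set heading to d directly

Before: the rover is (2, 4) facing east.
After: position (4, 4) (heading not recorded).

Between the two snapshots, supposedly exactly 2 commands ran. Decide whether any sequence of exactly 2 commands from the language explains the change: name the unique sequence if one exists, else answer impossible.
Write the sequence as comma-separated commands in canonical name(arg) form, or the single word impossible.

move(1), move(1)

from: (2, 4) facing east
t=1 move(1) ⇒ (3, 4) facing east
t=2 move(1) ⇒ (4, 4) facing east
all 36 alternatives checked — unique.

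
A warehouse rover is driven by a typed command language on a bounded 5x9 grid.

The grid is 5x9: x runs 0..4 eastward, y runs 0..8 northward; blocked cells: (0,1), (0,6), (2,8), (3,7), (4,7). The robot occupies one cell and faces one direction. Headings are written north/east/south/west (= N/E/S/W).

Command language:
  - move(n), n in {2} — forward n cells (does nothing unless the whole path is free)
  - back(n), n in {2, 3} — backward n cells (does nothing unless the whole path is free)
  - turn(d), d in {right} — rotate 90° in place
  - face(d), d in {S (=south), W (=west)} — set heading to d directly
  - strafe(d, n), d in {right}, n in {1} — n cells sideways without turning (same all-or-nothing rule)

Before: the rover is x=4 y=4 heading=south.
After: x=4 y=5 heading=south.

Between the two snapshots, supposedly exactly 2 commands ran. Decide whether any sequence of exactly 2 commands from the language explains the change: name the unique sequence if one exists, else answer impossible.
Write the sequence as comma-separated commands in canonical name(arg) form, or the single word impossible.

move(2), back(3)

key: still facing S at the end — nothing in the sequence rotates
from: x=4 y=4 heading=south
[1] after move(2): x=4 y=2 heading=south
[2] after back(3): x=4 y=5 heading=south
no other 2-command option fits: unique.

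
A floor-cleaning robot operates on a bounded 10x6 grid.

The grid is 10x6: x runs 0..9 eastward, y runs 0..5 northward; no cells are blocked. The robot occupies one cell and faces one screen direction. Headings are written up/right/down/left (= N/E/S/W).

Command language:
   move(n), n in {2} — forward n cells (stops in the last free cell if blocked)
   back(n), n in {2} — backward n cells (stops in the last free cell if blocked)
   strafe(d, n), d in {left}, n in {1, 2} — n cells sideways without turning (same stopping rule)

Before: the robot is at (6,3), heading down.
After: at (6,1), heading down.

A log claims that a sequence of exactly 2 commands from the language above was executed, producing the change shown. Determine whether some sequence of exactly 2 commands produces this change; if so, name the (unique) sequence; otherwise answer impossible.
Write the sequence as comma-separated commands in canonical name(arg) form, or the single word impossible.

no 2-step route produces this change.

impossible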